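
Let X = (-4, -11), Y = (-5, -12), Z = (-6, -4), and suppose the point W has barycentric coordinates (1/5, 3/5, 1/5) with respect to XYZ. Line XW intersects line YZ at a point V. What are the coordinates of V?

(-21/4, -10)

Line XW meets YZ where the X-coordinate vanishes; zeroing W's X-weight and renormalizing leaves Y, Z-weights 3/5 : 1/5 → (3/4, 1/4).
So V = (3/4)·Y + (1/4)·Z = (-21/4, -10).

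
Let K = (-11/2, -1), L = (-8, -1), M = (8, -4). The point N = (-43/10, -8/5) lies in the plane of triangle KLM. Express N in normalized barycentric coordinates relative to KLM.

(1/5, 3/5, 1/5)

Signed area of the reference triangle: [KLM] = ½·((-11/2)·(-1−(-4)) + (-8)·(-4−(-1)) + 8·(-1−(-1))) = ½·(-33/2 + 24 + 0) = 15/4.
[NLM] = ½·((-43/10)·(-1−(-4)) + (-8)·(-4−(-8/5)) + 8·(-8/5−(-1))) = ½·(-129/10 + 96/5 − 24/5) = 3/4, so the K-coordinate is (3/4)/(15/4) = 1/5.
[KNM] = ½·((-11/2)·(-8/5−(-4)) + (-43/10)·(-4−(-1)) + 8·(-1−(-8/5))) = ½·(-66/5 + 129/10 + 24/5) = 9/4, so the L-coordinate is 3/5.
[KLN] = ½·((-11/2)·(-1−(-8/5)) + (-8)·(-8/5−(-1)) + (-43/10)·(-1−(-1))) = ½·(-33/10 + 24/5 + 0) = 3/4, so the M-coordinate is 1/5.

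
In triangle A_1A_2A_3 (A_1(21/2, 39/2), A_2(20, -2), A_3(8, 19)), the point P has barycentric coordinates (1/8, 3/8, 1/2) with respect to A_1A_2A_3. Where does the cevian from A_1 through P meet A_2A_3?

Line A_1P meets A_2A_3 where the A_1-coordinate vanishes; zeroing P's A_1-weight and renormalizing leaves A_2, A_3-weights 3/8 : 1/2 → (3/7, 4/7).
So Q = (3/7)·A_2 + (4/7)·A_3 = (92/7, 10).

(92/7, 10)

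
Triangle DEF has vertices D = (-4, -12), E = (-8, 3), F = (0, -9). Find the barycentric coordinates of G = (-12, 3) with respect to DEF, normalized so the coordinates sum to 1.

(2/3, 7/6, -5/6)

Signed area of the reference triangle: [DEF] = ½·((-4)·(3−(-9)) + (-8)·(-9−(-12)) + 0·(-12−3)) = ½·(-48 − 24 + 0) = -36.
[GEF] = ½·((-12)·(3−(-9)) + (-8)·(-9−3) + 0·(3−3)) = ½·(-144 + 96 + 0) = -24, so the D-coordinate is (-24)/(-36) = 2/3.
[DGF] = ½·((-4)·(3−(-9)) + (-12)·(-9−(-12)) + 0·(-12−3)) = ½·(-48 − 36 + 0) = -42, so the E-coordinate is 7/6.
[DEG] = ½·((-4)·(3−3) + (-8)·(3−(-12)) + (-12)·(-12−3)) = ½·(0 − 120 + 180) = 30, so the F-coordinate is -5/6.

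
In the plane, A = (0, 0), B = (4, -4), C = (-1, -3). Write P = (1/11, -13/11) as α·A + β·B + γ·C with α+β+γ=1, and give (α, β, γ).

Signed area of the reference triangle: [ABC] = ½·(0·(-4−(-3)) + 4·(-3−0) + (-1)·(0−(-4))) = ½·(0 − 12 − 4) = -8.
[PBC] = ½·((1/11)·(-4−(-3)) + 4·(-3−(-13/11)) + (-1)·(-13/11−(-4))) = ½·(-1/11 − 80/11 − 31/11) = -56/11, so the A-coordinate is (-56/11)/(-8) = 7/11.
[APC] = ½·(0·(-13/11−(-3)) + (1/11)·(-3−0) + (-1)·(0−(-13/11))) = ½·(0 − 3/11 − 13/11) = -8/11, so the B-coordinate is 1/11.
[ABP] = ½·(0·(-4−(-13/11)) + 4·(-13/11−0) + (1/11)·(0−(-4))) = ½·(0 − 52/11 + 4/11) = -24/11, so the C-coordinate is 3/11.
Check: 7/11 + 1/11 + 3/11 = 1.

(7/11, 1/11, 3/11)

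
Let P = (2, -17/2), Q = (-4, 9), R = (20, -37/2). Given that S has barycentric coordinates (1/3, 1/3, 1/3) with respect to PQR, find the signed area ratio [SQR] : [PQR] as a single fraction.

1/3

The signed ratio [SQR]/[PQR] equals the barycentric coordinate of S at vertex P, which is 1/3.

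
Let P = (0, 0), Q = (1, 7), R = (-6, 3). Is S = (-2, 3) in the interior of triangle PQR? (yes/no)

Barycentric coordinates of S: (16/45, 4/15, 17/45).
The three coordinates are positive, positive, positive; a point is interior exactly when all three are positive.

yes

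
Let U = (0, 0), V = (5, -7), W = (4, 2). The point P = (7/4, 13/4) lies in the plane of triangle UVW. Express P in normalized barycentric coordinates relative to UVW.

(1/2, -1/4, 3/4)

Signed area of the reference triangle: [UVW] = ½·(0·(-7−2) + 5·(2−0) + 4·(0−(-7))) = ½·(0 + 10 + 28) = 19.
[PVW] = ½·((7/4)·(-7−2) + 5·(2−(13/4)) + 4·(13/4−(-7))) = ½·(-63/4 − 25/4 + 41) = 19/2, so the U-coordinate is (19/2)/19 = 1/2.
[UPW] = ½·(0·(13/4−2) + (7/4)·(2−0) + 4·(0−(13/4))) = ½·(0 + 7/2 − 13) = -19/4, so the V-coordinate is -1/4.
[UVP] = ½·(0·(-7−(13/4)) + 5·(13/4−0) + (7/4)·(0−(-7))) = ½·(0 + 65/4 + 49/4) = 57/4, so the W-coordinate is 3/4.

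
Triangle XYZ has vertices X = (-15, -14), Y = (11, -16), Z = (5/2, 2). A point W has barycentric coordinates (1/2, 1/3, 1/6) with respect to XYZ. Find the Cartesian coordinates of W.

W = (1/2)·X + (1/3)·Y + (1/6)·Z.
x-coordinate: (1/2)·(-15) + (1/3)·11 + (1/6)·(5/2) = -41/12.
y-coordinate: (1/2)·(-14) + (1/3)·(-16) + (1/6)·2 = -12.

(-41/12, -12)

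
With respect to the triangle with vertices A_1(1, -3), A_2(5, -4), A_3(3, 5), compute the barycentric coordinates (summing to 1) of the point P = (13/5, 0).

(2/5, 1/5, 2/5)

Signed area of the reference triangle: [A_1A_2A_3] = ½·(1·(-4−5) + 5·(5−(-3)) + 3·(-3−(-4))) = ½·(-9 + 40 + 3) = 17.
[PA_2A_3] = ½·((13/5)·(-4−5) + 5·(5−0) + 3·(0−(-4))) = ½·(-117/5 + 25 + 12) = 34/5, so the A_1-coordinate is (34/5)/17 = 2/5.
[A_1PA_3] = ½·(1·(0−5) + (13/5)·(5−(-3)) + 3·(-3−0)) = ½·(-5 + 104/5 − 9) = 17/5, so the A_2-coordinate is 1/5.
[A_1A_2P] = ½·(1·(-4−0) + 5·(0−(-3)) + (13/5)·(-3−(-4))) = ½·(-4 + 15 + 13/5) = 34/5, so the A_3-coordinate is 2/5.
Check: 2/5 + 1/5 + 2/5 = 1.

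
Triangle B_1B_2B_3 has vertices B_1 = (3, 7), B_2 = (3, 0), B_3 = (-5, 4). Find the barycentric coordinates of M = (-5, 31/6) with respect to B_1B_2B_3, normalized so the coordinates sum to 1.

Signed area of the reference triangle: [B_1B_2B_3] = ½·(3·(0−4) + 3·(4−7) + (-5)·(7−0)) = ½·(-12 − 9 − 35) = -28.
[MB_2B_3] = ½·((-5)·(0−4) + 3·(4−(31/6)) + (-5)·(31/6−0)) = ½·(20 − 7/2 − 155/6) = -14/3, so the B_1-coordinate is (-14/3)/(-28) = 1/6.
[B_1MB_3] = ½·(3·(31/6−4) + (-5)·(4−7) + (-5)·(7−(31/6))) = ½·(7/2 + 15 − 55/6) = 14/3, so the B_2-coordinate is -1/6.
[B_1B_2M] = ½·(3·(0−(31/6)) + 3·(31/6−7) + (-5)·(7−0)) = ½·(-31/2 − 11/2 − 35) = -28, so the B_3-coordinate is 1.
Check: 1/6 − 1/6 + 1 = 1.

(1/6, -1/6, 1)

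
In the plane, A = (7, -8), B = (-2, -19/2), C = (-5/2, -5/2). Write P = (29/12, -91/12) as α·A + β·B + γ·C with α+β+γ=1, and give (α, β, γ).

(1/2, 1/3, 1/6)

Signed area of the reference triangle: [ABC] = ½·(7·(-19/2−(-5/2)) + (-2)·(-5/2−(-8)) + (-5/2)·(-8−(-19/2))) = ½·(-49 − 11 − 15/4) = -255/8.
[PBC] = ½·((29/12)·(-19/2−(-5/2)) + (-2)·(-5/2−(-91/12)) + (-5/2)·(-91/12−(-19/2))) = ½·(-203/12 − 61/6 − 115/24) = -255/16, so the A-coordinate is (-255/16)/(-255/8) = 1/2.
[APC] = ½·(7·(-91/12−(-5/2)) + (29/12)·(-5/2−(-8)) + (-5/2)·(-8−(-91/12))) = ½·(-427/12 + 319/24 + 25/24) = -85/8, so the B-coordinate is 1/3.
[ABP] = ½·(7·(-19/2−(-91/12)) + (-2)·(-91/12−(-8)) + (29/12)·(-8−(-19/2))) = ½·(-161/12 − 5/6 + 29/8) = -85/16, so the C-coordinate is 1/6.
Check: 1/2 + 1/3 + 1/6 = 1.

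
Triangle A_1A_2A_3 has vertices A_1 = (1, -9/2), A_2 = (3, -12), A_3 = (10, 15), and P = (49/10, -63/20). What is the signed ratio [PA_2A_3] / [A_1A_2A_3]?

[A_1A_2A_3] = ½·(1·(-12−15) + 3·(15−(-9/2)) + 10·(-9/2−(-12))) = ½·(-27 + 117/2 + 75) = 213/4.
[PA_2A_3] = ½·((49/10)·(-12−15) + 3·(15−(-63/20)) + 10·(-63/20−(-12))) = ½·(-1323/10 + 1089/20 + 177/2) = 213/40, so the ratio is (213/40)/(213/4) = 1/10.

1/10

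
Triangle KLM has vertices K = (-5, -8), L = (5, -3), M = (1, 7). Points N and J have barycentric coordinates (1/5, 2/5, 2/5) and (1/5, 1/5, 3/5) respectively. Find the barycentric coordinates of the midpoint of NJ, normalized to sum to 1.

(1/5, 3/10, 1/2)

Since both coordinate triples sum to 1, the midpoint's barycentrics are the componentwise average.
(1/5+1/5)/2 = 1/5; similarly 3/10 and 1/2.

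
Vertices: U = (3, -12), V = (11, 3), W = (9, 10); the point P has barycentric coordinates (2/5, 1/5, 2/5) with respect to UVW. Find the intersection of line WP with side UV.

(17/3, -7)

Line WP meets UV where the W-coordinate vanishes; zeroing P's W-weight and renormalizing leaves U, V-weights 2/5 : 1/5 → (2/3, 1/3).
So Q = (2/3)·U + (1/3)·V = (17/3, -7).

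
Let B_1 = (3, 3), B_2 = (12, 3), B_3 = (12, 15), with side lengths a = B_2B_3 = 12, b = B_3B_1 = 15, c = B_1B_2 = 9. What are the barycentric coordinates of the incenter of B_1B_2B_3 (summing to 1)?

(1/3, 5/12, 1/4)

The incenter has barycentric coordinates proportional to the opposite side lengths: (12 : 15 : 9).
Normalizing by 12+15+9 = 36 gives (1/3, 5/12, 1/4).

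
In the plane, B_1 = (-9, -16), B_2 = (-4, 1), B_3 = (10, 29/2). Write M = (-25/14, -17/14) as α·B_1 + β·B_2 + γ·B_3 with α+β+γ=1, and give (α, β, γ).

(5/14, 5/14, 2/7)

Signed area of the reference triangle: [B_1B_2B_3] = ½·((-9)·(1−(29/2)) + (-4)·(29/2−(-16)) + 10·(-16−1)) = ½·(243/2 − 122 − 170) = -341/4.
[MB_2B_3] = ½·((-25/14)·(1−(29/2)) + (-4)·(29/2−(-17/14)) + 10·(-17/14−1)) = ½·(675/28 − 440/7 − 155/7) = -1705/56, so the B_1-coordinate is (-1705/56)/(-341/4) = 5/14.
[B_1MB_3] = ½·((-9)·(-17/14−(29/2)) + (-25/14)·(29/2−(-16)) + 10·(-16−(-17/14))) = ½·(990/7 − 1525/28 − 1035/7) = -1705/56, so the B_2-coordinate is 5/14.
[B_1B_2M] = ½·((-9)·(1−(-17/14)) + (-4)·(-17/14−(-16)) + (-25/14)·(-16−1)) = ½·(-279/14 − 414/7 + 425/14) = -341/14, so the B_3-coordinate is 2/7.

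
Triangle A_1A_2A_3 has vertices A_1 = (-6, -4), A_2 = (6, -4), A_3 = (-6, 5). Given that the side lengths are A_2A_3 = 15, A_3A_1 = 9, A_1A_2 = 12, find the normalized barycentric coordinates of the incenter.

The incenter has barycentric coordinates proportional to the opposite side lengths: (15 : 9 : 12).
Normalizing by 15+9+12 = 36 gives (5/12, 1/4, 1/3).

(5/12, 1/4, 1/3)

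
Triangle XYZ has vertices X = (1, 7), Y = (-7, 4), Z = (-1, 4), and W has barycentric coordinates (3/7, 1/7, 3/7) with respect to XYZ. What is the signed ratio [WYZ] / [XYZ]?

3/7

The signed ratio [WYZ]/[XYZ] equals the barycentric coordinate of W at vertex X, which is 3/7.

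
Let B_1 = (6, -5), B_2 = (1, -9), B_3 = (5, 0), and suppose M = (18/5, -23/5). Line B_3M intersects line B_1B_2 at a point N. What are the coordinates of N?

Barycentric coordinates of M with respect to B_1B_2B_3: (1/5, 2/5, 2/5).
On side B_1B_2 the B_3-coordinate is zero; dropping M's B_3-weight 2/5 and renormalizing the remaining 1/5 : 2/5 gives weights 1/3, 2/3 on B_1, B_2.
N = (1/3)·(6, -5) + (2/3)·(1, -9) = (8/3, -23/3).

(8/3, -23/3)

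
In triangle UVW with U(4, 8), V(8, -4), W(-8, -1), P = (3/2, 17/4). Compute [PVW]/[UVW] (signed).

5/8

[UVW] = ½·(4·(-4−(-1)) + 8·(-1−8) + (-8)·(8−(-4))) = ½·(-12 − 72 − 96) = -90.
[PVW] = ½·((3/2)·(-4−(-1)) + 8·(-1−(17/4)) + (-8)·(17/4−(-4))) = ½·(-9/2 − 42 − 66) = -225/4, so the ratio is (-225/4)/(-90) = 5/8.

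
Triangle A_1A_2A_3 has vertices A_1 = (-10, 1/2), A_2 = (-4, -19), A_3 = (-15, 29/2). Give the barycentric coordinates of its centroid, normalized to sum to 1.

(1/3, 1/3, 1/3)

The centroid is the average of the vertices, so each weight is 1/3.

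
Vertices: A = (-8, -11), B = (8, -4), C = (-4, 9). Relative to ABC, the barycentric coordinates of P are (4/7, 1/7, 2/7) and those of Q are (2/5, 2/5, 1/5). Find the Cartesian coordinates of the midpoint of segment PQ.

(-94/35, -297/70)

Barycentric coordinates of the midpoint are the average: (17/35, 19/70, 17/70).
Converting: (17/35)·A + (19/70)·B + (17/70)·C = (-94/35, -297/70).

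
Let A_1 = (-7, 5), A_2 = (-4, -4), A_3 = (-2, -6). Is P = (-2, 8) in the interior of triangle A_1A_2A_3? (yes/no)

no

Barycentric coordinates of P: (7/3, -35/6, 9/2).
The three coordinates are positive, negative, positive; a point is interior exactly when all three are positive.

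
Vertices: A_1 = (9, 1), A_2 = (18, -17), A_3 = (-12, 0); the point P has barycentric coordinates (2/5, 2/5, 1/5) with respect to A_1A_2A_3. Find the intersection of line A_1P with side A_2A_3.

Line A_1P meets A_2A_3 where the A_1-coordinate vanishes; zeroing P's A_1-weight and renormalizing leaves A_2, A_3-weights 2/5 : 1/5 → (2/3, 1/3).
So Q = (2/3)·A_2 + (1/3)·A_3 = (8, -34/3).

(8, -34/3)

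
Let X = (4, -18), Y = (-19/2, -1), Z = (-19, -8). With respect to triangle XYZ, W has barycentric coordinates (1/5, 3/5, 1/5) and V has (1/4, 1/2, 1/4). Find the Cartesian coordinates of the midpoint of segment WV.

Barycentric coordinates of the midpoint are the average: (9/40, 11/20, 9/40).
Converting: (9/40)·X + (11/20)·Y + (9/40)·Z = (-43/5, -32/5).

(-43/5, -32/5)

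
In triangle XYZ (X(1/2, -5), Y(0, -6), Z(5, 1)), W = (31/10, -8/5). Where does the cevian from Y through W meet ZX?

(31/8, -1/2)

Barycentric coordinates of W with respect to XYZ: (1/5, 1/5, 3/5).
On side ZX the Y-coordinate is zero; dropping W's Y-weight 1/5 and renormalizing the remaining 3/5 : 1/5 gives weights 3/4, 1/4 on Z, X.
V = (3/4)·(5, 1) + (1/4)·(1/2, -5) = (31/8, -1/2).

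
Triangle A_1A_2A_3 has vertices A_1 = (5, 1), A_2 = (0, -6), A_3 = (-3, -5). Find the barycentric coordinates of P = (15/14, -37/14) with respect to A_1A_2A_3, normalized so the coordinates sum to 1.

(3/7, 3/14, 5/14)

Signed area of the reference triangle: [A_1A_2A_3] = ½·(5·(-6−(-5)) + 0·(-5−1) + (-3)·(1−(-6))) = ½·(-5 + 0 − 21) = -13.
[PA_2A_3] = ½·((15/14)·(-6−(-5)) + 0·(-5−(-37/14)) + (-3)·(-37/14−(-6))) = ½·(-15/14 + 0 − 141/14) = -39/7, so the A_1-coordinate is (-39/7)/(-13) = 3/7.
[A_1PA_3] = ½·(5·(-37/14−(-5)) + (15/14)·(-5−1) + (-3)·(1−(-37/14))) = ½·(165/14 − 45/7 − 153/14) = -39/14, so the A_2-coordinate is 3/14.
[A_1A_2P] = ½·(5·(-6−(-37/14)) + 0·(-37/14−1) + (15/14)·(1−(-6))) = ½·(-235/14 + 0 + 15/2) = -65/14, so the A_3-coordinate is 5/14.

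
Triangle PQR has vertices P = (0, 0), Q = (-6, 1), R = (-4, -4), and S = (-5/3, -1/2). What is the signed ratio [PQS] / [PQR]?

[PQR] = ½·(0·(1−(-4)) + (-6)·(-4−0) + (-4)·(0−1)) = ½·(0 + 24 + 4) = 14.
[PQS] = ½·(0·(1−(-1/2)) + (-6)·(-1/2−0) + (-5/3)·(0−1)) = ½·(0 + 3 + 5/3) = 7/3, so the ratio is (7/3)/14 = 1/6.

1/6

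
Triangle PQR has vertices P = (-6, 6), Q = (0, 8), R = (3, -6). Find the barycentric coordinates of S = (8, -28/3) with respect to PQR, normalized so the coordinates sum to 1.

(-2/3, 1/3, 4/3)

Signed area of the reference triangle: [PQR] = ½·((-6)·(8−(-6)) + 0·(-6−6) + 3·(6−8)) = ½·(-84 + 0 − 6) = -45.
[SQR] = ½·(8·(8−(-6)) + 0·(-6−(-28/3)) + 3·(-28/3−8)) = ½·(112 + 0 − 52) = 30, so the P-coordinate is 30/(-45) = -2/3.
[PSR] = ½·((-6)·(-28/3−(-6)) + 8·(-6−6) + 3·(6−(-28/3))) = ½·(20 − 96 + 46) = -15, so the Q-coordinate is 1/3.
[PQS] = ½·((-6)·(8−(-28/3)) + 0·(-28/3−6) + 8·(6−8)) = ½·(-104 + 0 − 16) = -60, so the R-coordinate is 4/3.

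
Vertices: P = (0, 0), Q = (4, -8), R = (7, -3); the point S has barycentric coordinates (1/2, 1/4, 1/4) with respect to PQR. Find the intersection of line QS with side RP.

Line QS meets RP where the Q-coordinate vanishes; zeroing S's Q-weight and renormalizing leaves R, P-weights 1/4 : 1/2 → (1/3, 2/3).
So T = (1/3)·R + (2/3)·P = (7/3, -1).

(7/3, -1)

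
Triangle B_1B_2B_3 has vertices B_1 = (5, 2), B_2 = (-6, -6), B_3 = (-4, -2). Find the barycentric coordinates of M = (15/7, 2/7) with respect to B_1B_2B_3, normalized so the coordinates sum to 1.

Signed area of the reference triangle: [B_1B_2B_3] = ½·(5·(-6−(-2)) + (-6)·(-2−2) + (-4)·(2−(-6))) = ½·(-20 + 24 − 32) = -14.
[MB_2B_3] = ½·((15/7)·(-6−(-2)) + (-6)·(-2−(2/7)) + (-4)·(2/7−(-6))) = ½·(-60/7 + 96/7 − 176/7) = -10, so the B_1-coordinate is (-10)/(-14) = 5/7.
[B_1MB_3] = ½·(5·(2/7−(-2)) + (15/7)·(-2−2) + (-4)·(2−(2/7))) = ½·(80/7 − 60/7 − 48/7) = -2, so the B_2-coordinate is 1/7.
[B_1B_2M] = ½·(5·(-6−(2/7)) + (-6)·(2/7−2) + (15/7)·(2−(-6))) = ½·(-220/7 + 72/7 + 120/7) = -2, so the B_3-coordinate is 1/7.

(5/7, 1/7, 1/7)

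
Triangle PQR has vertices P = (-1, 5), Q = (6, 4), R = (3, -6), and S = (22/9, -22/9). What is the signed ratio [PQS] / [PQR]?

2/3

[PQR] = ½·((-1)·(4−(-6)) + 6·(-6−5) + 3·(5−4)) = ½·(-10 − 66 + 3) = -73/2.
[PQS] = ½·((-1)·(4−(-22/9)) + 6·(-22/9−5) + (22/9)·(5−4)) = ½·(-58/9 − 134/3 + 22/9) = -73/3, so the ratio is (-73/3)/(-73/2) = 2/3.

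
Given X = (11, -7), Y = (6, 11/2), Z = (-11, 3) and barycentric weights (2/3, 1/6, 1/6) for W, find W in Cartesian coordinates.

(13/2, -13/4)

W = (2/3)·X + (1/6)·Y + (1/6)·Z.
x-coordinate: (2/3)·11 + (1/6)·6 + (1/6)·(-11) = 13/2.
y-coordinate: (2/3)·(-7) + (1/6)·(11/2) + (1/6)·3 = -13/4.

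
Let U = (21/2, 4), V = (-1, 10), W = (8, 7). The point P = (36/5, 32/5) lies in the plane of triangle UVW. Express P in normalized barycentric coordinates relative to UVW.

(2/5, 1/5, 2/5)

Signed area of the reference triangle: [UVW] = ½·((21/2)·(10−7) + (-1)·(7−4) + 8·(4−10)) = ½·(63/2 − 3 − 48) = -39/4.
[PVW] = ½·((36/5)·(10−7) + (-1)·(7−(32/5)) + 8·(32/5−10)) = ½·(108/5 − 3/5 − 144/5) = -39/10, so the U-coordinate is (-39/10)/(-39/4) = 2/5.
[UPW] = ½·((21/2)·(32/5−7) + (36/5)·(7−4) + 8·(4−(32/5))) = ½·(-63/10 + 108/5 − 96/5) = -39/20, so the V-coordinate is 1/5.
[UVP] = ½·((21/2)·(10−(32/5)) + (-1)·(32/5−4) + (36/5)·(4−10)) = ½·(189/5 − 12/5 − 216/5) = -39/10, so the W-coordinate is 2/5.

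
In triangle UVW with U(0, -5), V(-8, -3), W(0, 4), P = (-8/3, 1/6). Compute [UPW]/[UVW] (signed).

1/3

[UVW] = ½·(0·(-3−4) + (-8)·(4−(-5)) + 0·(-5−(-3))) = ½·(0 − 72 + 0) = -36.
[UPW] = ½·(0·(1/6−4) + (-8/3)·(4−(-5)) + 0·(-5−(1/6))) = ½·(0 − 24 + 0) = -12, so the ratio is (-12)/(-36) = 1/3.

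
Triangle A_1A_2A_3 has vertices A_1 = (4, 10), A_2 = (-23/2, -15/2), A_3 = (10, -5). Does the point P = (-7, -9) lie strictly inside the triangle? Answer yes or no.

Barycentric coordinates of P: (-29/225, 62/75, 68/225).
The three coordinates are negative, positive, positive; a point is interior exactly when all three are positive.

no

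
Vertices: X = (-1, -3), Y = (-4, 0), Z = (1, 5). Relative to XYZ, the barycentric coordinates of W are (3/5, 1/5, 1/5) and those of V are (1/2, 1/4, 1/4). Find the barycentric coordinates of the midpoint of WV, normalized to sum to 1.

Since both coordinate triples sum to 1, the midpoint's barycentrics are the componentwise average.
(3/5+1/2)/2 = 11/20; similarly 9/40 and 9/40.

(11/20, 9/40, 9/40)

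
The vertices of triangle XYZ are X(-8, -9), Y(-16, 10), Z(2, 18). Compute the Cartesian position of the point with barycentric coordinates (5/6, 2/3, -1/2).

(-55/3, -59/6)

W = (5/6)·X + (2/3)·Y + (-1/2)·Z.
x-coordinate: (5/6)·(-8) + (2/3)·(-16) + (-1/2)·2 = -55/3.
y-coordinate: (5/6)·(-9) + (2/3)·10 + (-1/2)·18 = -59/6.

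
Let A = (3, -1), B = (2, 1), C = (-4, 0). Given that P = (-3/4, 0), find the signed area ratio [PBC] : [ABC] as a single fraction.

[ABC] = ½·(3·(1−0) + 2·(0−(-1)) + (-4)·(-1−1)) = ½·(3 + 2 + 8) = 13/2.
[PBC] = ½·((-3/4)·(1−0) + 2·(0−0) + (-4)·(0−1)) = ½·(-3/4 + 0 + 4) = 13/8, so the ratio is (13/8)/(13/2) = 1/4.

1/4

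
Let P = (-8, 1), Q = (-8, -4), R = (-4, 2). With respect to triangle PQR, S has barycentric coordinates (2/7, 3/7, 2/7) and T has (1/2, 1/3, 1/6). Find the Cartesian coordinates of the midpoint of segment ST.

(-149/21, -19/28)

Barycentric coordinates of the midpoint are the average: (11/28, 8/21, 19/84).
Converting: (11/28)·P + (8/21)·Q + (19/84)·R = (-149/21, -19/28).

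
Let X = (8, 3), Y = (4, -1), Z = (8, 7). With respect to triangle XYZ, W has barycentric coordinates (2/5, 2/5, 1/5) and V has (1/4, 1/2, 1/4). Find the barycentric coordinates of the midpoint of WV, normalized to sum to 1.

Since both coordinate triples sum to 1, the midpoint's barycentrics are the componentwise average.
(2/5+1/4)/2 = 13/40; similarly 9/20 and 9/40.

(13/40, 9/20, 9/40)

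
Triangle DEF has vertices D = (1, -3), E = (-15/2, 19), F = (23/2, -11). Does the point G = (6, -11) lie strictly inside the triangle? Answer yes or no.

no

Barycentric coordinates of G: (165/163, -44/163, 42/163).
The three coordinates are positive, negative, positive; a point is interior exactly when all three are positive.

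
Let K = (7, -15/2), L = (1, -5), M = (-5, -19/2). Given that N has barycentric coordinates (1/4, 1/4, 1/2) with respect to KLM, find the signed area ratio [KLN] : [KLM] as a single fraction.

1/2

The signed ratio [KLN]/[KLM] equals the barycentric coordinate of N at vertex M, which is 1/2.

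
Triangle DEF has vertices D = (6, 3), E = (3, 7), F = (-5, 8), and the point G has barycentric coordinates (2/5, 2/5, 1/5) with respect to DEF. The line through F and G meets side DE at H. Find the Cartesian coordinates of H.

Line FG meets DE where the F-coordinate vanishes; zeroing G's F-weight and renormalizing leaves D, E-weights 2/5 : 2/5 → (1/2, 1/2).
So H = (1/2)·D + (1/2)·E = (9/2, 5).

(9/2, 5)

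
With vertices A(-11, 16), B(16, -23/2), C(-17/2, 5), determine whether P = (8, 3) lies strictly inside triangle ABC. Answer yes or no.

Barycentric coordinates of P: (893/913, 706/913, -686/913).
The three coordinates are positive, positive, negative; a point is interior exactly when all three are positive.

no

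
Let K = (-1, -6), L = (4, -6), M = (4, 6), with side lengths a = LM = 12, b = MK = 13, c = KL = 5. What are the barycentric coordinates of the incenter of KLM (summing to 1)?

The incenter has barycentric coordinates proportional to the opposite side lengths: (12 : 13 : 5).
Normalizing by 12+13+5 = 30 gives (2/5, 13/30, 1/6).

(2/5, 13/30, 1/6)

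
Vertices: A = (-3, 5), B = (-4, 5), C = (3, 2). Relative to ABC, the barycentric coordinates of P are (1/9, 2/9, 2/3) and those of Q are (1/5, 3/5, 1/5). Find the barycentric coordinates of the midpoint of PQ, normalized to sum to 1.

(7/45, 37/90, 13/30)

Since both coordinate triples sum to 1, the midpoint's barycentrics are the componentwise average.
(1/9+1/5)/2 = 7/45; similarly 37/90 and 13/30.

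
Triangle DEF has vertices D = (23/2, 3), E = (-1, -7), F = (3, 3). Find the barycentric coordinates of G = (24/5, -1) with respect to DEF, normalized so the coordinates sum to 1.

Signed area of the reference triangle: [DEF] = ½·((23/2)·(-7−3) + (-1)·(3−3) + 3·(3−(-7))) = ½·(-115 + 0 + 30) = -85/2.
[GEF] = ½·((24/5)·(-7−3) + (-1)·(3−(-1)) + 3·(-1−(-7))) = ½·(-48 − 4 + 18) = -17, so the D-coordinate is (-17)/(-85/2) = 2/5.
[DGF] = ½·((23/2)·(-1−3) + (24/5)·(3−3) + 3·(3−(-1))) = ½·(-46 + 0 + 12) = -17, so the E-coordinate is 2/5.
[DEG] = ½·((23/2)·(-7−(-1)) + (-1)·(-1−3) + (24/5)·(3−(-7))) = ½·(-69 + 4 + 48) = -17/2, so the F-coordinate is 1/5.
Check: 2/5 + 2/5 + 1/5 = 1.

(2/5, 2/5, 1/5)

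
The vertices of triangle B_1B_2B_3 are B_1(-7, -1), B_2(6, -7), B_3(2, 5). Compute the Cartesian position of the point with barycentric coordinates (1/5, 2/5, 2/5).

(9/5, -1)

M = (1/5)·B_1 + (2/5)·B_2 + (2/5)·B_3.
x-coordinate: (1/5)·(-7) + (2/5)·6 + (2/5)·2 = 9/5.
y-coordinate: (1/5)·(-1) + (2/5)·(-7) + (2/5)·5 = -1.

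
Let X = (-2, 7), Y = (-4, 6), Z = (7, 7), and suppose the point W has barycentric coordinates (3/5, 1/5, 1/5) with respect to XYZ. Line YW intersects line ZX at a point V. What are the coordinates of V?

(1/4, 7)

Line YW meets ZX where the Y-coordinate vanishes; zeroing W's Y-weight and renormalizing leaves Z, X-weights 1/5 : 3/5 → (1/4, 3/4).
So V = (1/4)·Z + (3/4)·X = (1/4, 7).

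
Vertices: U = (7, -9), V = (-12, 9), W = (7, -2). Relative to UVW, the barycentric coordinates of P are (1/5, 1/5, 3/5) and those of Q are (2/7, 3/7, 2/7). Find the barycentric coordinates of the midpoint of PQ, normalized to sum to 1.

(17/70, 11/35, 31/70)

Since both coordinate triples sum to 1, the midpoint's barycentrics are the componentwise average.
(1/5+2/7)/2 = 17/70; similarly 11/35 and 31/70.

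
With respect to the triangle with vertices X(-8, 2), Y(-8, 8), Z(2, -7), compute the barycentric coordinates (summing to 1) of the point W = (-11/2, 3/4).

(7/12, 1/6, 1/4)

Signed area of the reference triangle: [XYZ] = ½·((-8)·(8−(-7)) + (-8)·(-7−2) + 2·(2−8)) = ½·(-120 + 72 − 12) = -30.
[WYZ] = ½·((-11/2)·(8−(-7)) + (-8)·(-7−(3/4)) + 2·(3/4−8)) = ½·(-165/2 + 62 − 29/2) = -35/2, so the X-coordinate is (-35/2)/(-30) = 7/12.
[XWZ] = ½·((-8)·(3/4−(-7)) + (-11/2)·(-7−2) + 2·(2−(3/4))) = ½·(-62 + 99/2 + 5/2) = -5, so the Y-coordinate is 1/6.
[XYW] = ½·((-8)·(8−(3/4)) + (-8)·(3/4−2) + (-11/2)·(2−8)) = ½·(-58 + 10 + 33) = -15/2, so the Z-coordinate is 1/4.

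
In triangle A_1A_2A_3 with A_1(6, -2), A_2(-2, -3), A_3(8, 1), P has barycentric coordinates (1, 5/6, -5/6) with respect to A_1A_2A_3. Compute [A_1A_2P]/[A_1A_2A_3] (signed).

The signed ratio [A_1A_2P]/[A_1A_2A_3] equals the barycentric coordinate of P at vertex A_3, which is -5/6.

-5/6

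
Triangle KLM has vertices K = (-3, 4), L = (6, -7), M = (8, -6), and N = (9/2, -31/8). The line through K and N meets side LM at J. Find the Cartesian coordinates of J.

Barycentric coordinates of N with respect to KLM: (1/4, 3/8, 3/8).
On side LM the K-coordinate is zero; dropping N's K-weight 1/4 and renormalizing the remaining 3/8 : 3/8 gives weights 1/2, 1/2 on L, M.
J = (1/2)·(6, -7) + (1/2)·(8, -6) = (7, -13/2).

(7, -13/2)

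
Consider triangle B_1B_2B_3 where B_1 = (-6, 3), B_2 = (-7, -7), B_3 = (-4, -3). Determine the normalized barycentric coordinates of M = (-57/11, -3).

(2/11, 3/11, 6/11)

Signed area of the reference triangle: [B_1B_2B_3] = ½·((-6)·(-7−(-3)) + (-7)·(-3−3) + (-4)·(3−(-7))) = ½·(24 + 42 − 40) = 13.
[MB_2B_3] = ½·((-57/11)·(-7−(-3)) + (-7)·(-3−(-3)) + (-4)·(-3−(-7))) = ½·(228/11 + 0 − 16) = 26/11, so the B_1-coordinate is (26/11)/13 = 2/11.
[B_1MB_3] = ½·((-6)·(-3−(-3)) + (-57/11)·(-3−3) + (-4)·(3−(-3))) = ½·(0 + 342/11 − 24) = 39/11, so the B_2-coordinate is 3/11.
[B_1B_2M] = ½·((-6)·(-7−(-3)) + (-7)·(-3−3) + (-57/11)·(3−(-7))) = ½·(24 + 42 − 570/11) = 78/11, so the B_3-coordinate is 6/11.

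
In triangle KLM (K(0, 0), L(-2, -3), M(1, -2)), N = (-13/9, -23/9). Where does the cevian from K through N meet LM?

Barycentric coordinates of N with respect to KLM: (1/9, 7/9, 1/9).
On side LM the K-coordinate is zero; dropping N's K-weight 1/9 and renormalizing the remaining 7/9 : 1/9 gives weights 7/8, 1/8 on L, M.
J = (7/8)·(-2, -3) + (1/8)·(1, -2) = (-13/8, -23/8).

(-13/8, -23/8)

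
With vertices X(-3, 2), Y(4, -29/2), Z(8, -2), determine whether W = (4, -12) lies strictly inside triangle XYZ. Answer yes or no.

Barycentric coordinates of W: (20/307, 252/307, 35/307).
The three coordinates are positive, positive, positive; a point is interior exactly when all three are positive.

yes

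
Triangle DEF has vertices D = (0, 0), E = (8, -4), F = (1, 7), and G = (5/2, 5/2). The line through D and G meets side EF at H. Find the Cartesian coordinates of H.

(10/3, 10/3)

Barycentric coordinates of G with respect to DEF: (1/4, 1/4, 1/2).
On side EF the D-coordinate is zero; dropping G's D-weight 1/4 and renormalizing the remaining 1/4 : 1/2 gives weights 1/3, 2/3 on E, F.
H = (1/3)·(8, -4) + (2/3)·(1, 7) = (10/3, 10/3).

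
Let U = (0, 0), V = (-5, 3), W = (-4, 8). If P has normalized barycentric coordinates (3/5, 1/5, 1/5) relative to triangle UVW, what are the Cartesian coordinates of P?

(-9/5, 11/5)

P = (3/5)·U + (1/5)·V + (1/5)·W.
x-coordinate: (3/5)·0 + (1/5)·(-5) + (1/5)·(-4) = -9/5.
y-coordinate: (3/5)·0 + (1/5)·3 + (1/5)·8 = 11/5.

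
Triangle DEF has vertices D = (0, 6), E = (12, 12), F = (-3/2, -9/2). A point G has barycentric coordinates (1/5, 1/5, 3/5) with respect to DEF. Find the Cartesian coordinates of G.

(3/2, 9/10)

G = (1/5)·D + (1/5)·E + (3/5)·F.
x-coordinate: (1/5)·0 + (1/5)·12 + (3/5)·(-3/2) = 3/2.
y-coordinate: (1/5)·6 + (1/5)·12 + (3/5)·(-9/2) = 9/10.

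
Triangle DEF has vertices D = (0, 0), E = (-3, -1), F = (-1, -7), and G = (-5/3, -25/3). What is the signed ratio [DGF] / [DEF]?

[DEF] = ½·(0·(-1−(-7)) + (-3)·(-7−0) + (-1)·(0−(-1))) = ½·(0 + 21 − 1) = 10.
[DGF] = ½·(0·(-25/3−(-7)) + (-5/3)·(-7−0) + (-1)·(0−(-25/3))) = ½·(0 + 35/3 − 25/3) = 5/3, so the ratio is (5/3)/10 = 1/6.

1/6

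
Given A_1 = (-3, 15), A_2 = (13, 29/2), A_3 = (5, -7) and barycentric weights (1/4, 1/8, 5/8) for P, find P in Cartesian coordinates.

P = (1/4)·A_1 + (1/8)·A_2 + (5/8)·A_3.
x-coordinate: (1/4)·(-3) + (1/8)·13 + (5/8)·5 = 4.
y-coordinate: (1/4)·15 + (1/8)·(29/2) + (5/8)·(-7) = 19/16.

(4, 19/16)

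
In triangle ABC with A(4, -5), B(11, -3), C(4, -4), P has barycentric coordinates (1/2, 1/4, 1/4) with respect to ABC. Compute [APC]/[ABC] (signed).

The signed ratio [APC]/[ABC] equals the barycentric coordinate of P at vertex B, which is 1/4.

1/4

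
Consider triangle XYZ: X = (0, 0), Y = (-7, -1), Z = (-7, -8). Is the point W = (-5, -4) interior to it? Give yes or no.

Barycentric coordinates of W: (2/7, 12/49, 23/49).
The three coordinates are positive, positive, positive; a point is interior exactly when all three are positive.

yes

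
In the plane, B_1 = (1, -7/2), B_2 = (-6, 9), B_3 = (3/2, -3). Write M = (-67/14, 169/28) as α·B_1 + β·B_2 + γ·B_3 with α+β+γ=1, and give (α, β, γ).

Signed area of the reference triangle: [B_1B_2B_3] = ½·(1·(9−(-3)) + (-6)·(-3−(-7/2)) + (3/2)·(-7/2−9)) = ½·(12 − 3 − 75/4) = -39/8.
[MB_2B_3] = ½·((-67/14)·(9−(-3)) + (-6)·(-3−(169/28)) + (3/2)·(169/28−9)) = ½·(-402/7 + 759/14 − 249/56) = -429/112, so the B_1-coordinate is (-429/112)/(-39/8) = 11/14.
[B_1MB_3] = ½·(1·(169/28−(-3)) + (-67/14)·(-3−(-7/2)) + (3/2)·(-7/2−(169/28))) = ½·(253/28 − 67/28 − 801/56) = -429/112, so the B_2-coordinate is 11/14.
[B_1B_2M] = ½·(1·(9−(169/28)) + (-6)·(169/28−(-7/2)) + (-67/14)·(-7/2−9)) = ½·(83/28 − 801/14 + 1675/28) = 39/14, so the B_3-coordinate is -4/7.

(11/14, 11/14, -4/7)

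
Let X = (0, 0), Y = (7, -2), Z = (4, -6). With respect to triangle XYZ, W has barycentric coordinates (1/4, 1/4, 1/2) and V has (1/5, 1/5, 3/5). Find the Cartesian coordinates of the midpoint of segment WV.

(151/40, -15/4)

Barycentric coordinates of the midpoint are the average: (9/40, 9/40, 11/20).
Converting: (9/40)·X + (9/40)·Y + (11/20)·Z = (151/40, -15/4).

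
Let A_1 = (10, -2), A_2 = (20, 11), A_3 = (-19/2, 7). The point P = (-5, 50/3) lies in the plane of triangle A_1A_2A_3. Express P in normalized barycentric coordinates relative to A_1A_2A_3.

Signed area of the reference triangle: [A_1A_2A_3] = ½·(10·(11−7) + 20·(7−(-2)) + (-19/2)·(-2−11)) = ½·(40 + 180 + 247/2) = 687/4.
[PA_2A_3] = ½·((-5)·(11−7) + 20·(7−(50/3)) + (-19/2)·(50/3−11)) = ½·(-20 − 580/3 − 323/6) = -1603/12, so the A_1-coordinate is (-1603/12)/(687/4) = -7/9.
[A_1PA_3] = ½·(10·(50/3−7) + (-5)·(7−(-2)) + (-19/2)·(-2−(50/3))) = ½·(290/3 − 45 + 532/3) = 229/2, so the A_2-coordinate is 2/3.
[A_1A_2P] = ½·(10·(11−(50/3)) + 20·(50/3−(-2)) + (-5)·(-2−11)) = ½·(-170/3 + 1120/3 + 65) = 1145/6, so the A_3-coordinate is 10/9.
Check: -7/9 + 2/3 + 10/9 = 1.

(-7/9, 2/3, 10/9)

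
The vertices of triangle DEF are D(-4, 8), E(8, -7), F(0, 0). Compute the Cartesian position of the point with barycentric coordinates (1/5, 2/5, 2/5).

G = (1/5)·D + (2/5)·E + (2/5)·F.
x-coordinate: (1/5)·(-4) + (2/5)·8 + (2/5)·0 = 12/5.
y-coordinate: (1/5)·8 + (2/5)·(-7) + (2/5)·0 = -6/5.

(12/5, -6/5)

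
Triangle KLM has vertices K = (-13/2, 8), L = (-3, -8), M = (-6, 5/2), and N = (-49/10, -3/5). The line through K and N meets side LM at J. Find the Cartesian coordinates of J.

Barycentric coordinates of N with respect to KLM: (1/5, 2/5, 2/5).
On side LM the K-coordinate is zero; dropping N's K-weight 1/5 and renormalizing the remaining 2/5 : 2/5 gives weights 1/2, 1/2 on L, M.
J = (1/2)·(-3, -8) + (1/2)·(-6, 5/2) = (-9/2, -11/4).

(-9/2, -11/4)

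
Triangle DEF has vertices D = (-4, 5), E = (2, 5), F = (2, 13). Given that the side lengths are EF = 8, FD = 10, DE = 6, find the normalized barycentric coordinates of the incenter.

The incenter has barycentric coordinates proportional to the opposite side lengths: (8 : 10 : 6).
Normalizing by 8+10+6 = 24 gives (1/3, 5/12, 1/4).

(1/3, 5/12, 1/4)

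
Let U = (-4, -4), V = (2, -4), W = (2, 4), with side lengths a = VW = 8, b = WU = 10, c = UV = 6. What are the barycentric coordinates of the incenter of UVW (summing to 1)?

(1/3, 5/12, 1/4)

The incenter has barycentric coordinates proportional to the opposite side lengths: (8 : 10 : 6).
Normalizing by 8+10+6 = 24 gives (1/3, 5/12, 1/4).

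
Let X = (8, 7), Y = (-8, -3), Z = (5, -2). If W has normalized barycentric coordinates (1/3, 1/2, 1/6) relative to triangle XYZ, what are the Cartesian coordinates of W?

W = (1/3)·X + (1/2)·Y + (1/6)·Z.
x-coordinate: (1/3)·8 + (1/2)·(-8) + (1/6)·5 = -1/2.
y-coordinate: (1/3)·7 + (1/2)·(-3) + (1/6)·(-2) = 1/2.

(-1/2, 1/2)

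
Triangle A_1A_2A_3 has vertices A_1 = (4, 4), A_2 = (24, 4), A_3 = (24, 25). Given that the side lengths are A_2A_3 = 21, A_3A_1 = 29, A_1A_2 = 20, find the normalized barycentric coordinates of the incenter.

The incenter has barycentric coordinates proportional to the opposite side lengths: (21 : 29 : 20).
Normalizing by 21+29+20 = 70 gives (3/10, 29/70, 2/7).

(3/10, 29/70, 2/7)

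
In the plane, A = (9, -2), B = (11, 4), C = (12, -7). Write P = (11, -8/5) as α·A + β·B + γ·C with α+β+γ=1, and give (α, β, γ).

(1/5, 2/5, 2/5)

Signed area of the reference triangle: [ABC] = ½·(9·(4−(-7)) + 11·(-7−(-2)) + 12·(-2−4)) = ½·(99 − 55 − 72) = -14.
[PBC] = ½·(11·(4−(-7)) + 11·(-7−(-8/5)) + 12·(-8/5−4)) = ½·(121 − 297/5 − 336/5) = -14/5, so the A-coordinate is (-14/5)/(-14) = 1/5.
[APC] = ½·(9·(-8/5−(-7)) + 11·(-7−(-2)) + 12·(-2−(-8/5))) = ½·(243/5 − 55 − 24/5) = -28/5, so the B-coordinate is 2/5.
[ABP] = ½·(9·(4−(-8/5)) + 11·(-8/5−(-2)) + 11·(-2−4)) = ½·(252/5 + 22/5 − 66) = -28/5, so the C-coordinate is 2/5.
Check: 1/5 + 2/5 + 2/5 = 1.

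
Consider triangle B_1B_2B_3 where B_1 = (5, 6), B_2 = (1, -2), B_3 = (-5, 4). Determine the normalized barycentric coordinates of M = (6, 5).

(1, 1/6, -1/6)

Signed area of the reference triangle: [B_1B_2B_3] = ½·(5·(-2−4) + 1·(4−6) + (-5)·(6−(-2))) = ½·(-30 − 2 − 40) = -36.
[MB_2B_3] = ½·(6·(-2−4) + 1·(4−5) + (-5)·(5−(-2))) = ½·(-36 − 1 − 35) = -36, so the B_1-coordinate is (-36)/(-36) = 1.
[B_1MB_3] = ½·(5·(5−4) + 6·(4−6) + (-5)·(6−5)) = ½·(5 − 12 − 5) = -6, so the B_2-coordinate is 1/6.
[B_1B_2M] = ½·(5·(-2−5) + 1·(5−6) + 6·(6−(-2))) = ½·(-35 − 1 + 48) = 6, so the B_3-coordinate is -1/6.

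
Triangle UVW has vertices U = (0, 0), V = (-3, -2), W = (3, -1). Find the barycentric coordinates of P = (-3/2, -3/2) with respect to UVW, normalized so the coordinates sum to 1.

(1/6, 2/3, 1/6)

Signed area of the reference triangle: [UVW] = ½·(0·(-2−(-1)) + (-3)·(-1−0) + 3·(0−(-2))) = ½·(0 + 3 + 6) = 9/2.
[PVW] = ½·((-3/2)·(-2−(-1)) + (-3)·(-1−(-3/2)) + 3·(-3/2−(-2))) = ½·(3/2 − 3/2 + 3/2) = 3/4, so the U-coordinate is (3/4)/(9/2) = 1/6.
[UPW] = ½·(0·(-3/2−(-1)) + (-3/2)·(-1−0) + 3·(0−(-3/2))) = ½·(0 + 3/2 + 9/2) = 3, so the V-coordinate is 2/3.
[UVP] = ½·(0·(-2−(-3/2)) + (-3)·(-3/2−0) + (-3/2)·(0−(-2))) = ½·(0 + 9/2 − 3) = 3/4, so the W-coordinate is 1/6.
Check: 1/6 + 2/3 + 1/6 = 1.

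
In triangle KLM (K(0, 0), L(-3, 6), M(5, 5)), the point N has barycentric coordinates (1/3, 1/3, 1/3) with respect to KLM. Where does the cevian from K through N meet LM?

(1, 11/2)

Line KN meets LM where the K-coordinate vanishes; zeroing N's K-weight and renormalizing leaves L, M-weights 1/3 : 1/3 → (1/2, 1/2).
So J = (1/2)·L + (1/2)·M = (1, 11/2).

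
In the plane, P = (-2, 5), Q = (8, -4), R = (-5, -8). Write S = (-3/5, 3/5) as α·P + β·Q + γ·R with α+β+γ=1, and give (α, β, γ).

Signed area of the reference triangle: [PQR] = ½·((-2)·(-4−(-8)) + 8·(-8−5) + (-5)·(5−(-4))) = ½·(-8 − 104 − 45) = -157/2.
[SQR] = ½·((-3/5)·(-4−(-8)) + 8·(-8−(3/5)) + (-5)·(3/5−(-4))) = ½·(-12/5 − 344/5 − 23) = -471/10, so the P-coordinate is (-471/10)/(-157/2) = 3/5.
[PSR] = ½·((-2)·(3/5−(-8)) + (-3/5)·(-8−5) + (-5)·(5−(3/5))) = ½·(-86/5 + 39/5 − 22) = -157/10, so the Q-coordinate is 1/5.
[PQS] = ½·((-2)·(-4−(3/5)) + 8·(3/5−5) + (-3/5)·(5−(-4))) = ½·(46/5 − 176/5 − 27/5) = -157/10, so the R-coordinate is 1/5.

(3/5, 1/5, 1/5)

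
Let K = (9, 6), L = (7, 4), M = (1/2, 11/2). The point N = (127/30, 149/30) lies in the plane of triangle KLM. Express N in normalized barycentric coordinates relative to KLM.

(2/15, 2/5, 7/15)

Signed area of the reference triangle: [KLM] = ½·(9·(4−(11/2)) + 7·(11/2−6) + (1/2)·(6−4)) = ½·(-27/2 − 7/2 + 1) = -8.
[NLM] = ½·((127/30)·(4−(11/2)) + 7·(11/2−(149/30)) + (1/2)·(149/30−4)) = ½·(-127/20 + 56/15 + 29/60) = -16/15, so the K-coordinate is (-16/15)/(-8) = 2/15.
[KNM] = ½·(9·(149/30−(11/2)) + (127/30)·(11/2−6) + (1/2)·(6−(149/30))) = ½·(-24/5 − 127/60 + 31/60) = -16/5, so the L-coordinate is 2/5.
[KLN] = ½·(9·(4−(149/30)) + 7·(149/30−6) + (127/30)·(6−4)) = ½·(-87/10 − 217/30 + 127/15) = -56/15, so the M-coordinate is 7/15.
Check: 2/15 + 2/5 + 7/15 = 1.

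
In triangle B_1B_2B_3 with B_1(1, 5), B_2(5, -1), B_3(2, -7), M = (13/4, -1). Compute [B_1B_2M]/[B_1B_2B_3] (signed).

[B_1B_2B_3] = ½·(1·(-1−(-7)) + 5·(-7−5) + 2·(5−(-1))) = ½·(6 − 60 + 12) = -21.
[B_1B_2M] = ½·(1·(-1−(-1)) + 5·(-1−5) + (13/4)·(5−(-1))) = ½·(0 − 30 + 39/2) = -21/4, so the ratio is (-21/4)/(-21) = 1/4.

1/4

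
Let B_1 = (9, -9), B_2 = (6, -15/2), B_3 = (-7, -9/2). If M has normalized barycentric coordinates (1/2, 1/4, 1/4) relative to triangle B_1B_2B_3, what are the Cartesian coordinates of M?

M = (1/2)·B_1 + (1/4)·B_2 + (1/4)·B_3.
x-coordinate: (1/2)·9 + (1/4)·6 + (1/4)·(-7) = 17/4.
y-coordinate: (1/2)·(-9) + (1/4)·(-15/2) + (1/4)·(-9/2) = -15/2.

(17/4, -15/2)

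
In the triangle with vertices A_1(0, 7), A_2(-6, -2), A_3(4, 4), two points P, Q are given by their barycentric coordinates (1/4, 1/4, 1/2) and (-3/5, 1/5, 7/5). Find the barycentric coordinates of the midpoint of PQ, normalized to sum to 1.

Since both coordinate triples sum to 1, the midpoint's barycentrics are the componentwise average.
(1/4+-3/5)/2 = -7/40; similarly 9/40 and 19/20.

(-7/40, 9/40, 19/20)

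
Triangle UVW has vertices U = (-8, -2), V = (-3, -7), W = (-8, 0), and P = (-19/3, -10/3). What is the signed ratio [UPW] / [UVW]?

[UVW] = ½·((-8)·(-7−0) + (-3)·(0−(-2)) + (-8)·(-2−(-7))) = ½·(56 − 6 − 40) = 5.
[UPW] = ½·((-8)·(-10/3−0) + (-19/3)·(0−(-2)) + (-8)·(-2−(-10/3))) = ½·(80/3 − 38/3 − 32/3) = 5/3, so the ratio is (5/3)/5 = 1/3.

1/3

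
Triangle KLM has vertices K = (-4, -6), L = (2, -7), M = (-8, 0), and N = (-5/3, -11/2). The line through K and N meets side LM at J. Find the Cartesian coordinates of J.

Barycentric coordinates of N with respect to KLM: (1/3, 1/2, 1/6).
On side LM the K-coordinate is zero; dropping N's K-weight 1/3 and renormalizing the remaining 1/2 : 1/6 gives weights 3/4, 1/4 on L, M.
J = (3/4)·(2, -7) + (1/4)·(-8, 0) = (-1/2, -21/4).

(-1/2, -21/4)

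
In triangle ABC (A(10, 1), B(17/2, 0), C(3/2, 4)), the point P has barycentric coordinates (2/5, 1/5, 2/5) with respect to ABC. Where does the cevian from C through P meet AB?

(19/2, 2/3)

Line CP meets AB where the C-coordinate vanishes; zeroing P's C-weight and renormalizing leaves A, B-weights 2/5 : 1/5 → (2/3, 1/3).
So Q = (2/3)·A + (1/3)·B = (19/2, 2/3).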